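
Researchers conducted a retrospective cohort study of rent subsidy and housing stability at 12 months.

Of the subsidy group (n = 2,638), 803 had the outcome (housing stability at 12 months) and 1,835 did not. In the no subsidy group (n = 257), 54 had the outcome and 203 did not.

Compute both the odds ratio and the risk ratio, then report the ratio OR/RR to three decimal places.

From the description: a = 803, b = 1835, c = 54, d = 203.
OR = (803·203)/(1835·54) = 163009/99090 = 1.64506
Risk in exposed = 803/2638 = 0.30440; risk in unexposed = 54/257 = 0.21012; RR = 1.44871
OR/RR = 1.64506 / 1.44871 = 1.13554
The outcome is not rare, so the OR lies further from 1 than the RR.

1.136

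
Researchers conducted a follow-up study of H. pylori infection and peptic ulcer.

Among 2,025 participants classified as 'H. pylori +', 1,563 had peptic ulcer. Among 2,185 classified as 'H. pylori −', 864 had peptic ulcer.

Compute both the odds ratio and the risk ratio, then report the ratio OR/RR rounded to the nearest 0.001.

2.650

From the description: a = 1563, b = 462, c = 864, d = 1321.
OR = (1563·1321)/(462·864) = 2064723/399168 = 5.17257
Risk in exposed = 1563/2025 = 0.77185; risk in unexposed = 864/2185 = 0.39542; RR = 1.95196
OR/RR = 5.17257 / 1.95196 = 2.64993
The outcome is not rare, so the OR lies further from 1 than the RR.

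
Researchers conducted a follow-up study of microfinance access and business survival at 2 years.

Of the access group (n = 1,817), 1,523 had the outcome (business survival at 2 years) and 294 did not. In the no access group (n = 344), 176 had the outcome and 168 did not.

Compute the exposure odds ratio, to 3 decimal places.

4.945

From the description: a = 1523, b = 294, c = 176, d = 168.
OR = (a·d)/(b·c) = (1523 × 168) / (294 × 176) = 255864 / 51744 = 4.94481
The odds of business survival at 2 years are about 4.94 times as high in the access group.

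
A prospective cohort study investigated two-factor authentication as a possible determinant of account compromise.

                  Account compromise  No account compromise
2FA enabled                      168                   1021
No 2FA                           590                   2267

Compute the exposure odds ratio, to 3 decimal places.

Cells: a = 168, b = 1021, c = 590, d = 2267.
OR = (a·d)/(b·c) = (168 × 2267) / (1021 × 590) = 380856 / 602390 = 0.63224
Exposure is associated with lower odds of account compromise (OR = 0.63 < 1).

0.632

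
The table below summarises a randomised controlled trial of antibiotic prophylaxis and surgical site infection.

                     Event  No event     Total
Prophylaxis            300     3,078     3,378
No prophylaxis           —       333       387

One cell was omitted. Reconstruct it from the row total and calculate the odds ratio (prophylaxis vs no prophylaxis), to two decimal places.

0.60

The missing cell is in the unexposed row: 387 − 333 = 54.
So a = 300, b = 3078, c = 54, d = 333.
OR = (a·d)/(b·c) = (300 × 333) / (3078 × 54) = 99900 / 166212 = 0.60104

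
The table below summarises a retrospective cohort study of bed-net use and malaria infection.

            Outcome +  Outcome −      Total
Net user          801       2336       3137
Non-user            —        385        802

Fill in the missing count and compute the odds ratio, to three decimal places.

0.317

The missing cell is in the unexposed row: 802 − 385 = 417.
So a = 801, b = 2336, c = 417, d = 385.
OR = (a·d)/(b·c) = (801 × 385) / (2336 × 417) = 308385 / 974112 = 0.31658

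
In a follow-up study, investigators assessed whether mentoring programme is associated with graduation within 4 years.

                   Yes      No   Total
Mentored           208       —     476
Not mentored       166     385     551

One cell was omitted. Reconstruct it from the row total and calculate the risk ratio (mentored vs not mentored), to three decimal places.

The missing cell is in the exposed row: 476 − 208 = 268.
So a = 208, b = 268, c = 166, d = 385.
RR = [a/(a+b)] / [c/(c+d)] = (208/476) / (166/551) = 0.43697/0.30127 = 1.45044

1.450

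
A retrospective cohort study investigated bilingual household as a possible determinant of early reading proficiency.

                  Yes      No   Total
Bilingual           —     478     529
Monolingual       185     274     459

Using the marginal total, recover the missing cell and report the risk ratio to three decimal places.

0.239

The missing cell is in the exposed row: 529 − 478 = 51.
So a = 51, b = 478, c = 185, d = 274.
RR = [a/(a+b)] / [c/(c+d)] = (51/529) / (185/459) = 0.09641/0.40305 = 0.23920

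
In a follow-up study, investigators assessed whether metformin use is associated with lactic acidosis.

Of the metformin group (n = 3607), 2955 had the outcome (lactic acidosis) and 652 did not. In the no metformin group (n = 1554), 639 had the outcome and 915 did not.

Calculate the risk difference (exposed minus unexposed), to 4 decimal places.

From the description: a = 2955, b = 652, c = 639, d = 915.
Risk in exposed = 2955/3607 = 0.819240; risk in unexposed = 639/1554 = 0.411197.
Risk difference = 0.819240 − 0.411197 = 0.408043

0.4080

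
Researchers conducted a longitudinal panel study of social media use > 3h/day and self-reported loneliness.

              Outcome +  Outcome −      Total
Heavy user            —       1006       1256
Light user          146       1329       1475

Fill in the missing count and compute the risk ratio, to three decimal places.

2.011

The missing cell is in the exposed row: 1256 − 1006 = 250.
So a = 250, b = 1006, c = 146, d = 1329.
RR = [a/(a+b)] / [c/(c+d)] = (250/1256) / (146/1475) = 0.19904/0.09898 = 2.01090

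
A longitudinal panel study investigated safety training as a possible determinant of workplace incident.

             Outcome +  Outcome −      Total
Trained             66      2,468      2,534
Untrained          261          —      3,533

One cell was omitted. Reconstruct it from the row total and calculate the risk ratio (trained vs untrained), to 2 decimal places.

0.35

The missing cell is in the unexposed row: 3533 − 261 = 3272.
So a = 66, b = 2468, c = 261, d = 3272.
RR = [a/(a+b)] / [c/(c+d)] = (66/2534) / (261/3533) = 0.02605/0.07387 = 0.35257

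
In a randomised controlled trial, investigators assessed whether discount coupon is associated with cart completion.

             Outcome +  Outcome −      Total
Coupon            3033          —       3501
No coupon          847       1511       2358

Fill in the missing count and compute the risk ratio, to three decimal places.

The missing cell is in the exposed row: 3501 − 3033 = 468.
So a = 3033, b = 468, c = 847, d = 1511.
RR = [a/(a+b)] / [c/(c+d)] = (3033/3501) / (847/2358) = 0.86632/0.35920 = 2.41180

2.412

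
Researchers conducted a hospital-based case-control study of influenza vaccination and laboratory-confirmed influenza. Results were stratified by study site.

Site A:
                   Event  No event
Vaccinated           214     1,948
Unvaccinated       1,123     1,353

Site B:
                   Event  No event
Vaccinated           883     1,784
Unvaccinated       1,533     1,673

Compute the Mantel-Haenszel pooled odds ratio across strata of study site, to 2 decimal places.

OR_MH = Σ(aᵢdᵢ/nᵢ) / Σ(bᵢcᵢ/nᵢ), where nᵢ is the stratum total.
Stratum 1 (Site A): n = 4638; a·d/n = 214·1353/4638 = 62.4282; b·c/n = 1948·1123/4638 = 471.6697
Stratum 2 (Site B): n = 5873; a·d/n = 883·1673/5873 = 251.5340; b·c/n = 1784·1533/5873 = 465.6687
OR_MH = (62.4282 + 251.5340) / (471.6697 + 465.6687) = 313.9622 / 937.3383 = 0.33495

0.33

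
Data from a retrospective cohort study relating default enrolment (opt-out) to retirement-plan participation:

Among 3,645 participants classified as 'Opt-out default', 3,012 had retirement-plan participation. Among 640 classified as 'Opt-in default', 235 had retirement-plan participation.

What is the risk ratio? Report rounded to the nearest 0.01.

From the description: a = 3012, b = 633, c = 235, d = 405.
Risk in exposed = 3012/3645 = 0.82634; risk in unexposed = 235/640 = 0.36719.
RR = 0.82634 / 0.36719 = 2.25045
The risk among the exposed is 2.25 times that among the unexposed.

2.25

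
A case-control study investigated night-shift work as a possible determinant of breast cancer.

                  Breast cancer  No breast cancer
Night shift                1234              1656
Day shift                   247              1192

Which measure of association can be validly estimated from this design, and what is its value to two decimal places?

3.60

Cells: a = 1234, b = 1656, c = 247, d = 1192.
This is a case-control study: participants were sampled on outcome status, so risks in the source population cannot be estimated directly — relative risk is not valid here. The odds ratio is the appropriate measure.
OR = (a·d)/(b·c) = (1234 × 1192) / (1656 × 247) = 1470928 / 409032 = 3.59612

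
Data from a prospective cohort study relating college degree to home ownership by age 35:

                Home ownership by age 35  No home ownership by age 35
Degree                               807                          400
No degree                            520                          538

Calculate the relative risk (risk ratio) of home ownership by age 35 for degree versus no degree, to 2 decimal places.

Cells: a = 807, b = 400, c = 520, d = 538.
Risk in exposed = 807/1207 = 0.66860; risk in unexposed = 520/1058 = 0.49149.
RR = 0.66860 / 0.49149 = 1.36034
The risk among the exposed is 1.36 times that among the unexposed.

1.36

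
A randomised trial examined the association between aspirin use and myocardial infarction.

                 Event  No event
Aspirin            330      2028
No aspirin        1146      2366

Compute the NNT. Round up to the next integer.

Risk in treated group = 330/2358 = 0.13995; risk in control = 1146/3512 = 0.32631.
Absolute risk reduction = 0.32631 − 0.13995 = 0.18636
NNT = 1 / ARR = 1 / 0.18636 = 5.366 → round up → 6

6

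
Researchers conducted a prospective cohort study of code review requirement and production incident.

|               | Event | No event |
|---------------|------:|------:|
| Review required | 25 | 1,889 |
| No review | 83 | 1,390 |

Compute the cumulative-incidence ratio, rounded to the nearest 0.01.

0.23

Cells: a = 25, b = 1889, c = 83, d = 1390.
Risk in exposed = 25/1914 = 0.01306; risk in unexposed = 83/1473 = 0.05635.
RR = 0.01306 / 0.05635 = 0.23180
The risk is 77% lower among the exposed than among the unexposed.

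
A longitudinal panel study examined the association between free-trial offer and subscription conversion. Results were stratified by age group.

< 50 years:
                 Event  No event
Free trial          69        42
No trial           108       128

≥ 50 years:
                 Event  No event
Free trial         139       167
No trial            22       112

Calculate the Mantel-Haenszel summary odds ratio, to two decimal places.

2.84

OR_MH = Σ(aᵢdᵢ/nᵢ) / Σ(bᵢcᵢ/nᵢ), where nᵢ is the stratum total.
Stratum 1 (< 50 years): n = 347; a·d/n = 69·128/347 = 25.4524; b·c/n = 42·108/347 = 13.0720
Stratum 2 (≥ 50 years): n = 440; a·d/n = 139·112/440 = 35.3818; b·c/n = 167·22/440 = 8.3500
OR_MH = (25.4524 + 35.3818) / (13.0720 + 8.3500) = 60.8343 / 21.4220 = 2.83980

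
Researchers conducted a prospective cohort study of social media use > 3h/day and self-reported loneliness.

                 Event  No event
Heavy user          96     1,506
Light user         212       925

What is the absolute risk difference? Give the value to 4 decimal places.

-0.1265

Cells: a = 96, b = 1506, c = 212, d = 925.
Risk in exposed = 96/1602 = 0.059925; risk in unexposed = 212/1137 = 0.186456.
Risk difference = 0.059925 − 0.186456 = -0.126530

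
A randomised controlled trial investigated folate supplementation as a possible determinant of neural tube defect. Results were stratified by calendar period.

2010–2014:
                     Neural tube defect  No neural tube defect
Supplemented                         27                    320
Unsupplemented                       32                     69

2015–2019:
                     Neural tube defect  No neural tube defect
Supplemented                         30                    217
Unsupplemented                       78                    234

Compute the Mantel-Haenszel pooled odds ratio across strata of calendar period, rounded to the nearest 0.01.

OR_MH = Σ(aᵢdᵢ/nᵢ) / Σ(bᵢcᵢ/nᵢ), where nᵢ is the stratum total.
Stratum 1 (2010–2014): n = 448; a·d/n = 27·69/448 = 4.1585; b·c/n = 320·32/448 = 22.8571
Stratum 2 (2015–2019): n = 559; a·d/n = 30·234/559 = 12.5581; b·c/n = 217·78/559 = 30.2791
OR_MH = (4.1585 + 12.5581) / (22.8571 + 30.2791) = 16.7166 / 53.1362 = 0.31460

0.31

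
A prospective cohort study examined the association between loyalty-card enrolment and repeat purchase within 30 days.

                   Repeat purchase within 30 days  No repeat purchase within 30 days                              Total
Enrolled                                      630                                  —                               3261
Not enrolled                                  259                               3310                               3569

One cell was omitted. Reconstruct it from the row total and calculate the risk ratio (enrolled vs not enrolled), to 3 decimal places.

The missing cell is in the exposed row: 3261 − 630 = 2631.
So a = 630, b = 2631, c = 259, d = 3310.
RR = [a/(a+b)] / [c/(c+d)] = (630/3261) / (259/3569) = 0.19319/0.07257 = 2.66217

2.662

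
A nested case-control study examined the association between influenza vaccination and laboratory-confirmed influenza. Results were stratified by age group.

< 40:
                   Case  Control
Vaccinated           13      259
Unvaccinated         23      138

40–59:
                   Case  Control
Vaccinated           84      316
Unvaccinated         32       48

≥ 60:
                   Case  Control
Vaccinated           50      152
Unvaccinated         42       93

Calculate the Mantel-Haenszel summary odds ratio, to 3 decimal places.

0.490

OR_MH = Σ(aᵢdᵢ/nᵢ) / Σ(bᵢcᵢ/nᵢ), where nᵢ is the stratum total.
Stratum 1 (< 40): n = 433; a·d/n = 13·138/433 = 4.1432; b·c/n = 259·23/433 = 13.7575
Stratum 2 (40–59): n = 480; a·d/n = 84·48/480 = 8.4000; b·c/n = 316·32/480 = 21.0667
Stratum 3 (≥ 60): n = 337; a·d/n = 50·93/337 = 13.7982; b·c/n = 152·42/337 = 18.9436
OR_MH = (4.1432 + 8.4000 + 13.7982) / (13.7575 + 21.0667 + 18.9436) = 26.3414 / 53.7678 = 0.48991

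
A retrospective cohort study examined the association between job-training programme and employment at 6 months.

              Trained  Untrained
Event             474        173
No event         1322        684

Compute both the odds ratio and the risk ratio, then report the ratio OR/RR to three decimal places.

1.084

Reading the table with exposure as columns: a = 474 (Trained, case), b = 1322 (Trained, non-case), c = 173 (Untrained, case), d = 684.
OR = (474·684)/(1322·173) = 324216/228706 = 1.41761
Risk in exposed = 474/1796 = 0.26392; risk in unexposed = 173/857 = 0.20187; RR = 1.30739
OR/RR = 1.41761 / 1.30739 = 1.08430
The outcome is not rare, so the OR lies further from 1 than the RR.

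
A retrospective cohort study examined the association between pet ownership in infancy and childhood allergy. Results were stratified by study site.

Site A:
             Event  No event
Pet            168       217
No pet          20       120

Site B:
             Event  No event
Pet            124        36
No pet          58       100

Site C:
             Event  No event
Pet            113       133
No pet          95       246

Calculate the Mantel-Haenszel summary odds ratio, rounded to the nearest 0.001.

OR_MH = Σ(aᵢdᵢ/nᵢ) / Σ(bᵢcᵢ/nᵢ), where nᵢ is the stratum total.
Stratum 1 (Site A): n = 525; a·d/n = 168·120/525 = 38.4000; b·c/n = 217·20/525 = 8.2667
Stratum 2 (Site B): n = 318; a·d/n = 124·100/318 = 38.9937; b·c/n = 36·58/318 = 6.5660
Stratum 3 (Site C): n = 587; a·d/n = 113·246/587 = 47.3560; b·c/n = 133·95/587 = 21.5247
OR_MH = (38.4000 + 38.9937 + 47.3560) / (8.2667 + 6.5660 + 21.5247) = 124.7498 / 36.3574 = 3.43121

3.431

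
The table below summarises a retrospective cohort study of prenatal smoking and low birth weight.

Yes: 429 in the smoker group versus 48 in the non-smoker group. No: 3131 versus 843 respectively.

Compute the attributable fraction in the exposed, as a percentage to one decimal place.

From the description: a = 429, b = 3131, c = 48, d = 843.
Risk in exposed = 429/3560 = 0.12051; risk in unexposed = 48/891 = 0.05387.
RR = 0.12051/0.05387 = 2.23689
AR% = (RR − 1)/RR × 100 = (2.23689 − 1)/2.23689 × 100 = 55.2950%

55.3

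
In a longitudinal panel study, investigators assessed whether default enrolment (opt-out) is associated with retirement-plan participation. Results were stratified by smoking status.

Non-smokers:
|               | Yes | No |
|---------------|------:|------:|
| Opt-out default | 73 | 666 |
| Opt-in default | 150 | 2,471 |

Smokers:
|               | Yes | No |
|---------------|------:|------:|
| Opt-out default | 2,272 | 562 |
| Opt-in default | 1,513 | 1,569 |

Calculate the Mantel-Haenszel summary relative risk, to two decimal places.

RR_MH = Σ(aᵢ·n₀ᵢ/nᵢ) / Σ(cᵢ·n₁ᵢ/nᵢ), with n₁ᵢ = aᵢ+bᵢ (exposed), n₀ᵢ = cᵢ+dᵢ (unexposed), nᵢ = n₁ᵢ+n₀ᵢ.
Stratum 1 (Non-smokers): n₁ = 739, n₀ = 2621, n = 3360; a·n₀/n = 73·2621/3360 = 56.9443; c·n₁/n = 150·739/3360 = 32.9911
Stratum 2 (Smokers): n₁ = 2834, n₀ = 3082, n = 5916; a·n₀/n = 2272·3082/5916 = 1183.6214; c·n₁/n = 1513·2834/5916 = 724.7874
RR_MH = (56.9443 + 1183.6214) / (32.9911 + 724.7874) = 1240.5657 / 757.7784 = 1.63711

1.64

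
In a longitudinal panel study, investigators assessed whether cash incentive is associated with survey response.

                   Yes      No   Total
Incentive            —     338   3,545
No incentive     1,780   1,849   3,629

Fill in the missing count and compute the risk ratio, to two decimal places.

1.84

The missing cell is in the exposed row: 3545 − 338 = 3207.
So a = 3207, b = 338, c = 1780, d = 1849.
RR = [a/(a+b)] / [c/(c+d)] = (3207/3545) / (1780/3629) = 0.90465/0.49049 = 1.84438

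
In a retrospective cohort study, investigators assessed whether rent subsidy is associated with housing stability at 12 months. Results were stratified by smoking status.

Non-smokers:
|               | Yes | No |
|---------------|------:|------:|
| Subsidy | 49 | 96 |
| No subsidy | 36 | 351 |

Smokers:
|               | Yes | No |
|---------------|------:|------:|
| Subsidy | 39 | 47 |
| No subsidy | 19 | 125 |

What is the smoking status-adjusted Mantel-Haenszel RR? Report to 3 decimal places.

RR_MH = Σ(aᵢ·n₀ᵢ/nᵢ) / Σ(cᵢ·n₁ᵢ/nᵢ), with n₁ᵢ = aᵢ+bᵢ (exposed), n₀ᵢ = cᵢ+dᵢ (unexposed), nᵢ = n₁ᵢ+n₀ᵢ.
Stratum 1 (Non-smokers): n₁ = 145, n₀ = 387, n = 532; a·n₀/n = 49·387/532 = 35.6447; c·n₁/n = 36·145/532 = 9.8120
Stratum 2 (Smokers): n₁ = 86, n₀ = 144, n = 230; a·n₀/n = 39·144/230 = 24.4174; c·n₁/n = 19·86/230 = 7.1043
RR_MH = (35.6447 + 24.4174) / (9.8120 + 7.1043) = 60.0621 / 16.9164 = 3.55053

3.551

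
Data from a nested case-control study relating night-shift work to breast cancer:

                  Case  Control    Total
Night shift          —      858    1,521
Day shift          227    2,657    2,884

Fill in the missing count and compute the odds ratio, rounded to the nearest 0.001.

9.045

The missing cell is in the exposed row: 1521 − 858 = 663.
So a = 663, b = 858, c = 227, d = 2657.
OR = (a·d)/(b·c) = (663 × 2657) / (858 × 227) = 1761591 / 194766 = 9.04465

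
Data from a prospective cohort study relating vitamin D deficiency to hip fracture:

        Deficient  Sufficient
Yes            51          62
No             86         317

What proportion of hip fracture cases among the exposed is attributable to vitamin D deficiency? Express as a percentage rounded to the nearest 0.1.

Reading the table with exposure as columns: a = 51 (Deficient, case), b = 86 (Deficient, non-case), c = 62 (Sufficient, case), d = 317.
Risk in exposed = 51/137 = 0.37226; risk in unexposed = 62/379 = 0.16359.
RR = 0.37226/0.16359 = 2.27561
AR% = (RR − 1)/RR × 100 = (2.27561 − 1)/2.27561 × 100 = 56.0557%

56.1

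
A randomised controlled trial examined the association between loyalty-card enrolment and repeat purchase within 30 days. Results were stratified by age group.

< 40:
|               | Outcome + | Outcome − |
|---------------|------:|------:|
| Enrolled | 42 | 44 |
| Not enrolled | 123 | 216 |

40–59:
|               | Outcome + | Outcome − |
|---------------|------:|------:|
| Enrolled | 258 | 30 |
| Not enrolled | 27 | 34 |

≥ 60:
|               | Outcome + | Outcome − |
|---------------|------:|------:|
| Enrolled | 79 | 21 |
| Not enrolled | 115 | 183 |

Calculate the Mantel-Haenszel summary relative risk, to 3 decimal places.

1.811

RR_MH = Σ(aᵢ·n₀ᵢ/nᵢ) / Σ(cᵢ·n₁ᵢ/nᵢ), with n₁ᵢ = aᵢ+bᵢ (exposed), n₀ᵢ = cᵢ+dᵢ (unexposed), nᵢ = n₁ᵢ+n₀ᵢ.
Stratum 1 (< 40): n₁ = 86, n₀ = 339, n = 425; a·n₀/n = 42·339/425 = 33.5012; c·n₁/n = 123·86/425 = 24.8894
Stratum 2 (40–59): n₁ = 288, n₀ = 61, n = 349; a·n₀/n = 258·61/349 = 45.0946; c·n₁/n = 27·288/349 = 22.2808
Stratum 3 (≥ 60): n₁ = 100, n₀ = 298, n = 398; a·n₀/n = 79·298/398 = 59.1508; c·n₁/n = 115·100/398 = 28.8945
RR_MH = (33.5012 + 45.0946 + 59.1508) / (24.8894 + 22.2808 + 28.8945) = 137.7465 / 76.0647 = 1.81091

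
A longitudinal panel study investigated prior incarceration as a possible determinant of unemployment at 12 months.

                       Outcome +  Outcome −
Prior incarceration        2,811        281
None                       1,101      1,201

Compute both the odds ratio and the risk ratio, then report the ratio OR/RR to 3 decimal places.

5.741

Cells: a = 2811, b = 281, c = 1101, d = 1201.
OR = (2811·1201)/(281·1101) = 3376011/309381 = 10.91215
Risk in exposed = 2811/3092 = 0.90912; risk in unexposed = 1101/2302 = 0.47828; RR = 1.90081
OR/RR = 10.91215 / 1.90081 = 5.74078
The outcome is not rare, so the OR lies further from 1 than the RR.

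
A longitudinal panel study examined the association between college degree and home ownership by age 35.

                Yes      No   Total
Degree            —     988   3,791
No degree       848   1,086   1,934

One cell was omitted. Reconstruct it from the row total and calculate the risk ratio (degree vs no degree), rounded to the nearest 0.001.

The missing cell is in the exposed row: 3791 − 988 = 2803.
So a = 2803, b = 988, c = 848, d = 1086.
RR = [a/(a+b)] / [c/(c+d)] = (2803/3791) / (848/1934) = 0.73938/0.43847 = 1.68628

1.686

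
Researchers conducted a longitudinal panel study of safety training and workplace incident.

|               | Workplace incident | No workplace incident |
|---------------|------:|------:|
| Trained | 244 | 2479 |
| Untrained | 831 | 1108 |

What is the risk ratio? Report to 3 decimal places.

Cells: a = 244, b = 2479, c = 831, d = 1108.
Risk in exposed = 244/2723 = 0.08961; risk in unexposed = 831/1939 = 0.42857.
RR = 0.08961 / 0.42857 = 0.20908
The risk is 79% lower among the exposed than among the unexposed.

0.209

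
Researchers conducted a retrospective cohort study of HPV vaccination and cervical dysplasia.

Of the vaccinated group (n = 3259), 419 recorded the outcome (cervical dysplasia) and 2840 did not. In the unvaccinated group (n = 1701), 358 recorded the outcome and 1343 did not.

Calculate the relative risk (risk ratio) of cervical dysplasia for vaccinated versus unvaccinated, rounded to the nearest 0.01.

From the description: a = 419, b = 2840, c = 358, d = 1343.
Risk in exposed = 419/3259 = 0.12857; risk in unexposed = 358/1701 = 0.21046.
RR = 0.12857 / 0.21046 = 0.61087
The risk is 39% lower among the exposed than among the unexposed.

0.61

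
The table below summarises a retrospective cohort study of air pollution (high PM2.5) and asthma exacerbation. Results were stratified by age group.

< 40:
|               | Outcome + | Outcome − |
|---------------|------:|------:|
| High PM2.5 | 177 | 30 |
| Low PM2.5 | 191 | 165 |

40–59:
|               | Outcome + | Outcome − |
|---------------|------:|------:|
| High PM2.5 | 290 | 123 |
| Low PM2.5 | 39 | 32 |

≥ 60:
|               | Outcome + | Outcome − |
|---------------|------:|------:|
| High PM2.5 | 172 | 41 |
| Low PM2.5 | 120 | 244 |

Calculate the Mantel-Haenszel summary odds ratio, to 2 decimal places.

OR_MH = Σ(aᵢdᵢ/nᵢ) / Σ(bᵢcᵢ/nᵢ), where nᵢ is the stratum total.
Stratum 1 (< 40): n = 563; a·d/n = 177·165/563 = 51.8739; b·c/n = 30·191/563 = 10.1776
Stratum 2 (40–59): n = 484; a·d/n = 290·32/484 = 19.1736; b·c/n = 123·39/484 = 9.9112
Stratum 3 (≥ 60): n = 577; a·d/n = 172·244/577 = 72.7348; b·c/n = 41·120/577 = 8.5269
OR_MH = (51.8739 + 19.1736 + 72.7348) / (10.1776 + 9.9112 + 8.5269) = 143.7823 / 28.6156 = 5.02460

5.02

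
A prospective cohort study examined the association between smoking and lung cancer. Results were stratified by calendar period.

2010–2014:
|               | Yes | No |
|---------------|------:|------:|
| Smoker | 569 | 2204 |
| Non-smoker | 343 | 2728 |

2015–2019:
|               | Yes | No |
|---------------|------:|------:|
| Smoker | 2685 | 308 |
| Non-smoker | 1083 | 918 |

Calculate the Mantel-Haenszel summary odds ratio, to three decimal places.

OR_MH = Σ(aᵢdᵢ/nᵢ) / Σ(bᵢcᵢ/nᵢ), where nᵢ is the stratum total.
Stratum 1 (2010–2014): n = 5844; a·d/n = 569·2728/5844 = 265.6112; b·c/n = 2204·343/5844 = 129.3587
Stratum 2 (2015–2019): n = 4994; a·d/n = 2685·918/4994 = 493.5583; b·c/n = 308·1083/4994 = 66.7930
OR_MH = (265.6112 + 493.5583) / (129.3587 + 66.7930) = 759.1695 / 196.1516 = 3.87032

3.870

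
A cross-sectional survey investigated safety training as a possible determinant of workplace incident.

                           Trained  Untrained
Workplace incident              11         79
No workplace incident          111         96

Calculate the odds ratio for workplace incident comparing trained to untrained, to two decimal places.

Reading the table with exposure as columns: a = 11 (Trained, case), b = 111 (Trained, non-case), c = 79 (Untrained, case), d = 96.
OR = (a·d)/(b·c) = (11 × 96) / (111 × 79) = 1056 / 8769 = 0.12042
Exposure is associated with lower odds of workplace incident (OR = 0.12 < 1).

0.12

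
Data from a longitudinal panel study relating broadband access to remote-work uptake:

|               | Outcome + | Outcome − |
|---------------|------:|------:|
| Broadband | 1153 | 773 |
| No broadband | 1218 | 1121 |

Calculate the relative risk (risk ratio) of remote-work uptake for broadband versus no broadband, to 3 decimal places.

1.150

Cells: a = 1153, b = 773, c = 1218, d = 1121.
Risk in exposed = 1153/1926 = 0.59865; risk in unexposed = 1218/2339 = 0.52074.
RR = 0.59865 / 0.52074 = 1.14962
The risk among the exposed is 1.15 times that among the unexposed.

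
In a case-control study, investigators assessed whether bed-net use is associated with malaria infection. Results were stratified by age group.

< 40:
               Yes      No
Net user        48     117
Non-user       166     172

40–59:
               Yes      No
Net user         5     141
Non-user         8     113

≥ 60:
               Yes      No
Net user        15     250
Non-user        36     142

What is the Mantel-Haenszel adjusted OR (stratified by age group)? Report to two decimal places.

OR_MH = Σ(aᵢdᵢ/nᵢ) / Σ(bᵢcᵢ/nᵢ), where nᵢ is the stratum total.
Stratum 1 (< 40): n = 503; a·d/n = 48·172/503 = 16.4135; b·c/n = 117·166/503 = 38.6123
Stratum 2 (40–59): n = 267; a·d/n = 5·113/267 = 2.1161; b·c/n = 141·8/267 = 4.2247
Stratum 3 (≥ 60): n = 443; a·d/n = 15·142/443 = 4.8081; b·c/n = 250·36/443 = 20.3160
OR_MH = (16.4135 + 2.1161 + 4.8081) / (38.6123 + 4.2247 + 20.3160) = 23.3378 / 63.1531 = 0.36954

0.37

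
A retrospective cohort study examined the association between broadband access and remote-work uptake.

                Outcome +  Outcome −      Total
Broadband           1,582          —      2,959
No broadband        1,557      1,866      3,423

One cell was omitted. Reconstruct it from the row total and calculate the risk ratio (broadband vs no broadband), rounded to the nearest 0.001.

The missing cell is in the exposed row: 2959 − 1582 = 1377.
So a = 1582, b = 1377, c = 1557, d = 1866.
RR = [a/(a+b)] / [c/(c+d)] = (1582/2959) / (1557/3423) = 0.53464/0.45486 = 1.17538

1.175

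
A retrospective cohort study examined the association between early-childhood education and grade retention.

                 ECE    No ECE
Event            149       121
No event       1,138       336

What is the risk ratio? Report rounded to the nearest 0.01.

Reading the table with exposure as columns: a = 149 (ECE, case), b = 1138 (ECE, non-case), c = 121 (No ECE, case), d = 336.
Risk in exposed = 149/1287 = 0.11577; risk in unexposed = 121/457 = 0.26477.
RR = 0.11577 / 0.26477 = 0.43726
The risk is 56% lower among the exposed than among the unexposed.

0.44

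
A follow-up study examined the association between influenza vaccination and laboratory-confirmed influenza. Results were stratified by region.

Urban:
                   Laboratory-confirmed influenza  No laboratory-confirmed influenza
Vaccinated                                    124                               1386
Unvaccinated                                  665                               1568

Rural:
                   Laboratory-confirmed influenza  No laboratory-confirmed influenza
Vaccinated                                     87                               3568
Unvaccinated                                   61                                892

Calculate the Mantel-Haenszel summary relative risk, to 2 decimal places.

0.29

RR_MH = Σ(aᵢ·n₀ᵢ/nᵢ) / Σ(cᵢ·n₁ᵢ/nᵢ), with n₁ᵢ = aᵢ+bᵢ (exposed), n₀ᵢ = cᵢ+dᵢ (unexposed), nᵢ = n₁ᵢ+n₀ᵢ.
Stratum 1 (Urban): n₁ = 1510, n₀ = 2233, n = 3743; a·n₀/n = 124·2233/3743 = 73.9760; c·n₁/n = 665·1510/3743 = 268.2741
Stratum 2 (Rural): n₁ = 3655, n₀ = 953, n = 4608; a·n₀/n = 87·953/4608 = 17.9928; c·n₁/n = 61·3655/4608 = 48.3843
RR_MH = (73.9760 + 17.9928) / (268.2741 + 48.3843) = 91.9688 / 316.6584 = 0.29044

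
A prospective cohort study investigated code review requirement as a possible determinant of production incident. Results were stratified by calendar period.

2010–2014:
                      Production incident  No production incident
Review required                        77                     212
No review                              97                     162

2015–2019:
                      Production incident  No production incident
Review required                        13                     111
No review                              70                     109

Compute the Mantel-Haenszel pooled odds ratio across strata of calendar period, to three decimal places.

OR_MH = Σ(aᵢdᵢ/nᵢ) / Σ(bᵢcᵢ/nᵢ), where nᵢ is the stratum total.
Stratum 1 (2010–2014): n = 548; a·d/n = 77·162/548 = 22.7628; b·c/n = 212·97/548 = 37.5255
Stratum 2 (2015–2019): n = 303; a·d/n = 13·109/303 = 4.6766; b·c/n = 111·70/303 = 25.6436
OR_MH = (22.7628 + 4.6766) / (37.5255 + 25.6436) = 27.4393 / 63.1691 = 0.43438

0.434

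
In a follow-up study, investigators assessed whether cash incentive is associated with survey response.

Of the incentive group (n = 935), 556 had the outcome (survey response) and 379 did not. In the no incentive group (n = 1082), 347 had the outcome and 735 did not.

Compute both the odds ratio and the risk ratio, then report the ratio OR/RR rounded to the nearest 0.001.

1.676

From the description: a = 556, b = 379, c = 347, d = 735.
OR = (556·735)/(379·347) = 408660/131513 = 3.10737
Risk in exposed = 556/935 = 0.59465; risk in unexposed = 347/1082 = 0.32070; RR = 1.85422
OR/RR = 3.10737 / 1.85422 = 1.67584
The outcome is not rare, so the OR lies further from 1 than the RR.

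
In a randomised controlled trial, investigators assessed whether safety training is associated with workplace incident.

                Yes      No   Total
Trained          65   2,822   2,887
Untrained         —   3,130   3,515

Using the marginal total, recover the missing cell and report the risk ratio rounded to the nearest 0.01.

The missing cell is in the unexposed row: 3515 − 3130 = 385.
So a = 65, b = 2822, c = 385, d = 3130.
RR = [a/(a+b)] / [c/(c+d)] = (65/2887) / (385/3515) = 0.02251/0.10953 = 0.20556

0.21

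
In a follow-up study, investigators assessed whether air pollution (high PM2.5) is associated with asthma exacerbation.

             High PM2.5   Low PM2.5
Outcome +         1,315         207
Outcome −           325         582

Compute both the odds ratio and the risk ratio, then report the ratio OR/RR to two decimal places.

3.72

Reading the table with exposure as columns: a = 1315 (High PM2.5, case), b = 325 (High PM2.5, non-case), c = 207 (Low PM2.5, case), d = 582.
OR = (1315·582)/(325·207) = 765330/67275 = 11.37614
Risk in exposed = 1315/1640 = 0.80183; risk in unexposed = 207/789 = 0.26236; RR = 3.05625
OR/RR = 11.37614 / 3.05625 = 3.72226
The outcome is not rare, so the OR lies further from 1 than the RR.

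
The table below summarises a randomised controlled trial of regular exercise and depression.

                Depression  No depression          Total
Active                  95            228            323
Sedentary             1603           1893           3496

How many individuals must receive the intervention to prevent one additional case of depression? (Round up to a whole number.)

7

Risk in treated group = 95/323 = 0.29412; risk in control = 1603/3496 = 0.45852.
Absolute risk reduction = 0.45852 − 0.29412 = 0.16441
NNT = 1 / ARR = 1 / 0.16441 = 6.082 → round up → 7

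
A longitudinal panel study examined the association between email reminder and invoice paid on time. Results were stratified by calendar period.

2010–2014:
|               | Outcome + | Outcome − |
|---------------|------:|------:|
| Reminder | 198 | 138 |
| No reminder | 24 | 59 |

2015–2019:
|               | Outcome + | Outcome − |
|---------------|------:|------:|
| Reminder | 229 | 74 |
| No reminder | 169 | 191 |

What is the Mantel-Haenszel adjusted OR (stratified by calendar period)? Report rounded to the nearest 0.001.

OR_MH = Σ(aᵢdᵢ/nᵢ) / Σ(bᵢcᵢ/nᵢ), where nᵢ is the stratum total.
Stratum 1 (2010–2014): n = 419; a·d/n = 198·59/419 = 27.8807; b·c/n = 138·24/419 = 7.9045
Stratum 2 (2015–2019): n = 663; a·d/n = 229·191/663 = 65.9713; b·c/n = 74·169/663 = 18.8627
OR_MH = (27.8807 + 65.9713) / (7.9045 + 18.8627) = 93.8520 / 26.7673 = 3.50622

3.506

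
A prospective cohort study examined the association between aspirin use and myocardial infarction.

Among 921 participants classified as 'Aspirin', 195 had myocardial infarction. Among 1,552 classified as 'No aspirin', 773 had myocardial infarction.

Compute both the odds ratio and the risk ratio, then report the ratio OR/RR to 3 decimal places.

From the description: a = 195, b = 726, c = 773, d = 779.
OR = (195·779)/(726·773) = 151905/561198 = 0.27068
Risk in exposed = 195/921 = 0.21173; risk in unexposed = 773/1552 = 0.49807; RR = 0.42510
OR/RR = 0.27068 / 0.42510 = 0.63675
The outcome is not rare, so the OR lies further from 1 than the RR.

0.637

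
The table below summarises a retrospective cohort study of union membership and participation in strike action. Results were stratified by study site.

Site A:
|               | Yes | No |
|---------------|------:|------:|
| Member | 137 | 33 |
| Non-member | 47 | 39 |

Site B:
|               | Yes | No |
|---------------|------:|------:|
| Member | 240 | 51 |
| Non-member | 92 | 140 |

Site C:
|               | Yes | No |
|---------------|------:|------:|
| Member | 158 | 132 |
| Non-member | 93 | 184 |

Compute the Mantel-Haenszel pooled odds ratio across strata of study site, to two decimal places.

3.72

OR_MH = Σ(aᵢdᵢ/nᵢ) / Σ(bᵢcᵢ/nᵢ), where nᵢ is the stratum total.
Stratum 1 (Site A): n = 256; a·d/n = 137·39/256 = 20.8711; b·c/n = 33·47/256 = 6.0586
Stratum 2 (Site B): n = 523; a·d/n = 240·140/523 = 64.2447; b·c/n = 51·92/523 = 8.9713
Stratum 3 (Site C): n = 567; a·d/n = 158·184/567 = 51.2734; b·c/n = 132·93/567 = 21.6508
OR_MH = (20.8711 + 64.2447 + 51.2734) / (6.0586 + 8.9713 + 21.6508) = 136.3892 / 36.6807 = 3.71828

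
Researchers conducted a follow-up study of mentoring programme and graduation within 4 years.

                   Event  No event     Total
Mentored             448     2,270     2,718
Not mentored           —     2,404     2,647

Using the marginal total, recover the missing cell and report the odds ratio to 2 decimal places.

The missing cell is in the unexposed row: 2647 − 2404 = 243.
So a = 448, b = 2270, c = 243, d = 2404.
OR = (a·d)/(b·c) = (448 × 2404) / (2270 × 243) = 1076992 / 551610 = 1.95245

1.95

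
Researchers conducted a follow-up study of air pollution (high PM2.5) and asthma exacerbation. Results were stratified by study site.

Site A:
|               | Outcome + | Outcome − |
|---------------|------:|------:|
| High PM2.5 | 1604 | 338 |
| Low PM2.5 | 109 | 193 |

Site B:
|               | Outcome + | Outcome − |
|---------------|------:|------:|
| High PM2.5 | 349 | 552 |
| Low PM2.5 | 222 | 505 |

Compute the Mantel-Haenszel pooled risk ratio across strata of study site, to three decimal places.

RR_MH = Σ(aᵢ·n₀ᵢ/nᵢ) / Σ(cᵢ·n₁ᵢ/nᵢ), with n₁ᵢ = aᵢ+bᵢ (exposed), n₀ᵢ = cᵢ+dᵢ (unexposed), nᵢ = n₁ᵢ+n₀ᵢ.
Stratum 1 (Site A): n₁ = 1942, n₀ = 302, n = 2244; a·n₀/n = 1604·302/2244 = 215.8681; c·n₁/n = 109·1942/2244 = 94.3307
Stratum 2 (Site B): n₁ = 901, n₀ = 727, n = 1628; a·n₀/n = 349·727/1628 = 155.8495; c·n₁/n = 222·901/1628 = 122.8636
RR_MH = (215.8681 + 155.8495) / (94.3307 + 122.8636) = 371.7176 / 217.1943 = 1.71145

1.711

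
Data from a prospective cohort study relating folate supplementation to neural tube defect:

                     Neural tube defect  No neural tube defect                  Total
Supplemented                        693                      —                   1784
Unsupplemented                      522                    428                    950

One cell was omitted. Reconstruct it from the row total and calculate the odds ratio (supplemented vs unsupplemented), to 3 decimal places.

The missing cell is in the exposed row: 1784 − 693 = 1091.
So a = 693, b = 1091, c = 522, d = 428.
OR = (a·d)/(b·c) = (693 × 428) / (1091 × 522) = 296604 / 569502 = 0.52081

0.521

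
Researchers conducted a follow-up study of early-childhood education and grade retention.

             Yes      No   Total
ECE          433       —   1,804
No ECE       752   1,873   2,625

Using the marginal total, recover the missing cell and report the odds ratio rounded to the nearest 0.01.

The missing cell is in the exposed row: 1804 − 433 = 1371.
So a = 433, b = 1371, c = 752, d = 1873.
OR = (a·d)/(b·c) = (433 × 1873) / (1371 × 752) = 811009 / 1030992 = 0.78663

0.79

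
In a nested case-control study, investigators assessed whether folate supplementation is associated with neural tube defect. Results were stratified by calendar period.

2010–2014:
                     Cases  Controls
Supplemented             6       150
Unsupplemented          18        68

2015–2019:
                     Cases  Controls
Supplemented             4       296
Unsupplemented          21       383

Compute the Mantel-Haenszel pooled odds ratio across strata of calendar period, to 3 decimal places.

OR_MH = Σ(aᵢdᵢ/nᵢ) / Σ(bᵢcᵢ/nᵢ), where nᵢ is the stratum total.
Stratum 1 (2010–2014): n = 242; a·d/n = 6·68/242 = 1.6860; b·c/n = 150·18/242 = 11.1570
Stratum 2 (2015–2019): n = 704; a·d/n = 4·383/704 = 2.1761; b·c/n = 296·21/704 = 8.8295
OR_MH = (1.6860 + 2.1761) / (11.1570 + 8.8295) = 3.8621 / 19.9866 = 0.19323

0.193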